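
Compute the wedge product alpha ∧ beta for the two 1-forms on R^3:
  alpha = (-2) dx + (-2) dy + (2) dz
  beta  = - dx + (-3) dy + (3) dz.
alpha ∧ beta = (4) dx ∧ dy + (-4) dx ∧ dz

Distribute the wedge, using dx_i ∧ dx_j = -dx_j ∧ dx_i and dx_i ∧ dx_i = 0. For each pair (i, j) with i < j, the coefficient of dx_i ∧ dx_j in alpha ∧ beta is (alpha_i * beta_j - alpha_j * beta_i). Collecting: alpha ∧ beta = (4) dx ∧ dy + (-4) dx ∧ dz.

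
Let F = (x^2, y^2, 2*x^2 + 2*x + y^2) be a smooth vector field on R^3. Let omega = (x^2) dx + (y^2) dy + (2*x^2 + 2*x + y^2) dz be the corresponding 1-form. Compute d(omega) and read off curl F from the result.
d(omega) = (2*y) dy ∧ dz + (-4*x - 2) dz ∧ dx + (0) dx ∧ dy; curl F = (2*y, -4*x - 2, 0)

d omega = sum_{i<j} (∂f_j/∂x_i - ∂f_i/∂x_j) dx_i ∧ dx_j. Under the identification (dy ∧ dz, dz ∧ dx, dx ∧ dy) ↔ (e_x, e_y, e_z), the coefficients are exactly the components of curl F. Compute:
  ∂R/∂y - ∂Q/∂z = (2*y) - (0) = 2*y
  ∂P/∂z - ∂R/∂x = (0) - (4*x + 2) = -4*x - 2
  ∂Q/∂x - ∂P/∂y = (0) - (0) = 0.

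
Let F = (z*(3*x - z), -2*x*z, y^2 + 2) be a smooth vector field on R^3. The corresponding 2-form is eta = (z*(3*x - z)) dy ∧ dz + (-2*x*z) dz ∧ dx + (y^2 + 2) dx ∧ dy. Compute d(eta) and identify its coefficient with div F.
d(eta) = (3*z) dx ∧ dy ∧ dz; div F = 3*z

For a 2-form in R^3 of the form above, applying d gives a 3-form with coefficient ∂P/∂x + ∂Q/∂y + ∂R/∂z:
  ∂P/∂x = 3*z
  ∂Q/∂y = 0
  ∂R/∂z = 0
Sum = 3*z, which is exactly div F.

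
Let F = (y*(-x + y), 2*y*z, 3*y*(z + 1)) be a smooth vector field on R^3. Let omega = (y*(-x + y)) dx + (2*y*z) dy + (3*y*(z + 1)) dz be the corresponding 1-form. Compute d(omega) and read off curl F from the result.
d(omega) = (-2*y + 3*z + 3) dy ∧ dz + (0) dz ∧ dx + (x - 2*y) dx ∧ dy; curl F = (-2*y + 3*z + 3, 0, x - 2*y)

d omega = sum_{i<j} (∂f_j/∂x_i - ∂f_i/∂x_j) dx_i ∧ dx_j. Under the identification (dy ∧ dz, dz ∧ dx, dx ∧ dy) ↔ (e_x, e_y, e_z), the coefficients are exactly the components of curl F. Compute:
  ∂R/∂y - ∂Q/∂z = (3*z + 3) - (2*y) = -2*y + 3*z + 3
  ∂P/∂z - ∂R/∂x = (0) - (0) = 0
  ∂Q/∂x - ∂P/∂y = (0) - (-x + 2*y) = x - 2*y.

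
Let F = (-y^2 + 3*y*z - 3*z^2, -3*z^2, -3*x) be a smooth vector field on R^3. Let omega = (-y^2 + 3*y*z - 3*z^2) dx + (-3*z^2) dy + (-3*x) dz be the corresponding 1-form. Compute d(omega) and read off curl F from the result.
d(omega) = (6*z) dy ∧ dz + (3*y - 6*z + 3) dz ∧ dx + (2*y - 3*z) dx ∧ dy; curl F = (6*z, 3*y - 6*z + 3, 2*y - 3*z)

d omega = sum_{i<j} (∂f_j/∂x_i - ∂f_i/∂x_j) dx_i ∧ dx_j. Under the identification (dy ∧ dz, dz ∧ dx, dx ∧ dy) ↔ (e_x, e_y, e_z), the coefficients are exactly the components of curl F. Compute:
  ∂R/∂y - ∂Q/∂z = (0) - (-6*z) = 6*z
  ∂P/∂z - ∂R/∂x = (3*y - 6*z) - (-3) = 3*y - 6*z + 3
  ∂Q/∂x - ∂P/∂y = (0) - (-2*y + 3*z) = 2*y - 3*z.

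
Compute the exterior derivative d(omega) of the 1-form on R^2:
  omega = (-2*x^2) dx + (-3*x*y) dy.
d(omega) = (-3*y) dx ∧ dy

For a 1-form omega = sum_i f_i dx_i, the exterior derivative is
  d(omega) = sum_{i < j} (∂f_j/∂x_i - ∂f_i/∂x_j) dx_i ∧ dx_j.
  coefficient of dx ∧ dy: ∂f_2/∂x - ∂f_1/∂y = ∂(-3*x*y)/∂x - ∂(-2*x^2)/∂y = -3*y
Assembling: d(omega) = (-3*y) dx ∧ dy.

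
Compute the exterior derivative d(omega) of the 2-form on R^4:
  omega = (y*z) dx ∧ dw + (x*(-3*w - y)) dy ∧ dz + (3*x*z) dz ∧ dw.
d(omega) = (-z) dx ∧ dy ∧ dw + (-y + 3*z) dx ∧ dz ∧ dw + (-3*w - y) dx ∧ dy ∧ dz + (-3*x) dy ∧ dz ∧ dw

For a 2-form omega = sum_{i<j} g_{ij} dx_i ∧ dx_j, the exterior derivative is
  d(omega) = sum_{i<j} d(g_{ij}) ∧ dx_i ∧ dx_j = sum_{i<j, k} (∂g_{ij}/∂x_k) dx_k ∧ dx_i ∧ dx_j.
Expand each term, using dx_k ∧ dx_i ∧ dx_j = sgn(permutation) dx_{(a)} ∧ dx_{(b)} ∧ dx_{(c)} with (a < b < c) sorted:
  d(y*z) includes (∂/∂y)(y*z) dy = (z) dy, which multiplied by dx ∧ dw gives (-z) dx ∧ dy ∧ dw
  d(y*z) includes (∂/∂z)(y*z) dz = (y) dz, which multiplied by dx ∧ dw gives (-y) dx ∧ dz ∧ dw
  d(x*(-3*w - y)) includes (∂/∂x)(x*(-3*w - y)) dx = (-3*w - y) dx, which multiplied by dy ∧ dz gives (-3*w - y) dx ∧ dy ∧ dz
  d(x*(-3*w - y)) includes (∂/∂w)(x*(-3*w - y)) dw = (-3*x) dw, which multiplied by dy ∧ dz gives (-3*x) dy ∧ dz ∧ dw
  d(3*x*z) includes (∂/∂x)(3*x*z) dx = (3*z) dx, which multiplied by dz ∧ dw gives (3*z) dx ∧ dz ∧ dw
Collecting like 3-forms: d(omega) = (-z) dx ∧ dy ∧ dw + (-y + 3*z) dx ∧ dz ∧ dw + (-3*w - y) dx ∧ dy ∧ dz + (-3*x) dy ∧ dz ∧ dw.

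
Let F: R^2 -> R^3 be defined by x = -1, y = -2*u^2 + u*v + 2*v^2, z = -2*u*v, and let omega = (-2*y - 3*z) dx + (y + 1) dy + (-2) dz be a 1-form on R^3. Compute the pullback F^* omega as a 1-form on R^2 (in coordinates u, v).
F^* omega = (8*u^3 - 6*u^2*v - 7*u*v^2 - 4*u + 2*v^3 + 5*v) du + (-2*u^3 - 7*u^2*v + 6*u*v^2 + 5*u + 8*v^3 + 4*v) dv

Using F^*(f dg) = (f ∘ F) d(g ∘ F), substitute each coordinate x_i by F_i(u, v) in f_i, and replace dx_i by d F_i = (∂F_i/∂u) du + (∂F_i/∂v) dv.
  For the x component: f_1(F) = 4*u^2 + 4*u*v - 4*v^2; d F_1 = (0) du + (0) dv
  For the y component: f_2(F) = -2*u^2 + u*v + 2*v^2 + 1; d F_2 = (-4*u + v) du + (u + 4*v) dv
  For the z component: f_3(F) = -2; d F_3 = (-2*v) du + (-2*u) dv
Combining and collecting du, dv coefficients:
  coeff of du: 8*u^3 - 6*u^2*v - 7*u*v^2 - 4*u + 2*v^3 + 5*v
  coeff of dv: -2*u^3 - 7*u^2*v + 6*u*v^2 + 5*u + 8*v^3 + 4*v
F^* omega = (8*u^3 - 6*u^2*v - 7*u*v^2 - 4*u + 2*v^3 + 5*v) du + (-2*u^3 - 7*u^2*v + 6*u*v^2 + 5*u + 8*v^3 + 4*v) dv.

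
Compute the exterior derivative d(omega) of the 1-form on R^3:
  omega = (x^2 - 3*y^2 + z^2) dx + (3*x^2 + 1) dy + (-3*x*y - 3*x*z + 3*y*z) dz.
d(omega) = (6*x + 6*y) dx ∧ dy + (-3*y - 5*z) dx ∧ dz + (-3*x + 3*z) dy ∧ dz

For a 1-form omega = sum_i f_i dx_i, the exterior derivative is
  d(omega) = sum_{i < j} (∂f_j/∂x_i - ∂f_i/∂x_j) dx_i ∧ dx_j.
  coefficient of dx ∧ dy: ∂f_2/∂x - ∂f_1/∂y = ∂(3*x^2 + 1)/∂x - ∂(x^2 - 3*y^2 + z^2)/∂y = 6*x + 6*y
  coefficient of dx ∧ dz: ∂f_3/∂x - ∂f_1/∂z = ∂(-3*x*y - 3*x*z + 3*y*z)/∂x - ∂(x^2 - 3*y^2 + z^2)/∂z = -3*y - 5*z
  coefficient of dy ∧ dz: ∂f_3/∂y - ∂f_2/∂z = ∂(-3*x*y - 3*x*z + 3*y*z)/∂y - ∂(3*x^2 + 1)/∂z = -3*x + 3*z
Assembling: d(omega) = (6*x + 6*y) dx ∧ dy + (-3*y - 5*z) dx ∧ dz + (-3*x + 3*z) dy ∧ dz.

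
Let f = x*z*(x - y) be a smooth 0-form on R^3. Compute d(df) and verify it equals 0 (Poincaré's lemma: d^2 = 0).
d(df) = 0

Step 1: df = sum_i (∂f/∂x_i) dx_i = (z*(2*x - y)) dx + (-x*z) dy + (x*(x - y)) dz.
Step 2: Apply d again. Using the 1-form formula, the coefficient of dx ∧ dy in d(df) is ∂^2 f/∂x ∂y - ∂^2 f/∂y ∂x = (-z) - (-z) = 0 (equality of mixed partials for smooth f).
Similarly for dx ∧ dz and dy ∧ dz — all coefficients vanish. So d(df) = 0.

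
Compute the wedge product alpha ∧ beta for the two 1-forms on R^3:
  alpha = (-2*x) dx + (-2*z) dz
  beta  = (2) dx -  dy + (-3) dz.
alpha ∧ beta = (2*x) dx ∧ dy + (6*x + 4*z) dx ∧ dz + (-2*z) dy ∧ dz

Distribute the wedge, using dx_i ∧ dx_j = -dx_j ∧ dx_i and dx_i ∧ dx_i = 0. For each pair (i, j) with i < j, the coefficient of dx_i ∧ dx_j in alpha ∧ beta is (alpha_i * beta_j - alpha_j * beta_i). Collecting: alpha ∧ beta = (2*x) dx ∧ dy + (6*x + 4*z) dx ∧ dz + (-2*z) dy ∧ dz.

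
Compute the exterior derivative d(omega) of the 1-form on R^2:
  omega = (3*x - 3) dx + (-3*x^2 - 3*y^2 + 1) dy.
d(omega) = (-6*x) dx ∧ dy

For a 1-form omega = sum_i f_i dx_i, the exterior derivative is
  d(omega) = sum_{i < j} (∂f_j/∂x_i - ∂f_i/∂x_j) dx_i ∧ dx_j.
  coefficient of dx ∧ dy: ∂f_2/∂x - ∂f_1/∂y = ∂(-3*x^2 - 3*y^2 + 1)/∂x - ∂(3*x - 3)/∂y = -6*x
Assembling: d(omega) = (-6*x) dx ∧ dy.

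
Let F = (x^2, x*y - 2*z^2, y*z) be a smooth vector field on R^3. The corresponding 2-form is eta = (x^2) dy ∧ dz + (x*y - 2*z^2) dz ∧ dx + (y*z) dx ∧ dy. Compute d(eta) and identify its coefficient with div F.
d(eta) = (3*x + y) dx ∧ dy ∧ dz; div F = 3*x + y

For a 2-form in R^3 of the form above, applying d gives a 3-form with coefficient ∂P/∂x + ∂Q/∂y + ∂R/∂z:
  ∂P/∂x = 2*x
  ∂Q/∂y = x
  ∂R/∂z = y
Sum = 3*x + y, which is exactly div F.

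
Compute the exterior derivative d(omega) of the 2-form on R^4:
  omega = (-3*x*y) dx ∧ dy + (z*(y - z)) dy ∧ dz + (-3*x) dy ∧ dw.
d(omega) = (-3) dx ∧ dy ∧ dw

For a 2-form omega = sum_{i<j} g_{ij} dx_i ∧ dx_j, the exterior derivative is
  d(omega) = sum_{i<j} d(g_{ij}) ∧ dx_i ∧ dx_j = sum_{i<j, k} (∂g_{ij}/∂x_k) dx_k ∧ dx_i ∧ dx_j.
Expand each term, using dx_k ∧ dx_i ∧ dx_j = sgn(permutation) dx_{(a)} ∧ dx_{(b)} ∧ dx_{(c)} with (a < b < c) sorted:
  d(-3*x) includes (∂/∂x)(-3*x) dx = (-3) dx, which multiplied by dy ∧ dw gives (-3) dx ∧ dy ∧ dw
Collecting like 3-forms: d(omega) = (-3) dx ∧ dy ∧ dw.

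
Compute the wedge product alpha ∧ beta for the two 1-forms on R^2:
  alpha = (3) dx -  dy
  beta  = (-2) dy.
alpha ∧ beta = (-6) dx ∧ dy

Distribute the wedge, using dx_i ∧ dx_j = -dx_j ∧ dx_i and dx_i ∧ dx_i = 0. For each pair (i, j) with i < j, the coefficient of dx_i ∧ dx_j in alpha ∧ beta is (alpha_i * beta_j - alpha_j * beta_i). Collecting: alpha ∧ beta = (-6) dx ∧ dy.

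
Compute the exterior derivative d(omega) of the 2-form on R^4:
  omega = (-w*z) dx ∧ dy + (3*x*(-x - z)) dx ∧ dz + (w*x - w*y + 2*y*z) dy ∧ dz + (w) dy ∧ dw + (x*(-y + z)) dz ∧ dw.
d(omega) = (-z) dx ∧ dy ∧ dw + (-y) dy ∧ dz ∧ dw + (-y + z) dx ∧ dz ∧ dw

For a 2-form omega = sum_{i<j} g_{ij} dx_i ∧ dx_j, the exterior derivative is
  d(omega) = sum_{i<j} d(g_{ij}) ∧ dx_i ∧ dx_j = sum_{i<j, k} (∂g_{ij}/∂x_k) dx_k ∧ dx_i ∧ dx_j.
Expand each term, using dx_k ∧ dx_i ∧ dx_j = sgn(permutation) dx_{(a)} ∧ dx_{(b)} ∧ dx_{(c)} with (a < b < c) sorted:
  d(-w*z) includes (∂/∂z)(-w*z) dz = (-w) dz, which multiplied by dx ∧ dy gives (-w) dx ∧ dy ∧ dz
  d(-w*z) includes (∂/∂w)(-w*z) dw = (-z) dw, which multiplied by dx ∧ dy gives (-z) dx ∧ dy ∧ dw
  d(w*x - w*y + 2*y*z) includes (∂/∂x)(w*x - w*y + 2*y*z) dx = (w) dx, which multiplied by dy ∧ dz gives (w) dx ∧ dy ∧ dz
  d(w*x - w*y + 2*y*z) includes (∂/∂w)(w*x - w*y + 2*y*z) dw = (x - y) dw, which multiplied by dy ∧ dz gives (x - y) dy ∧ dz ∧ dw
  d(x*(-y + z)) includes (∂/∂x)(x*(-y + z)) dx = (-y + z) dx, which multiplied by dz ∧ dw gives (-y + z) dx ∧ dz ∧ dw
  d(x*(-y + z)) includes (∂/∂y)(x*(-y + z)) dy = (-x) dy, which multiplied by dz ∧ dw gives (-x) dy ∧ dz ∧ dw
Collecting like 3-forms: d(omega) = (-z) dx ∧ dy ∧ dw + (-y) dy ∧ dz ∧ dw + (-y + z) dx ∧ dz ∧ dw.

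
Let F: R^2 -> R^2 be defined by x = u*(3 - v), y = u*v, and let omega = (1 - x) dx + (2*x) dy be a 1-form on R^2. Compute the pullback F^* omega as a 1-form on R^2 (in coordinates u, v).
F^* omega = (-3*u*v^2 + 12*u*v - 9*u - v + 3) du + (u*(-3*u*v + 9*u - 1)) dv

Using F^*(f dg) = (f ∘ F) d(g ∘ F), substitute each coordinate x_i by F_i(u, v) in f_i, and replace dx_i by d F_i = (∂F_i/∂u) du + (∂F_i/∂v) dv.
  For the x component: f_1(F) = u*v - 3*u + 1; d F_1 = (3 - v) du + (-u) dv
  For the y component: f_2(F) = 2*u*(3 - v); d F_2 = (v) du + (u) dv
Combining and collecting du, dv coefficients:
  coeff of du: -3*u*v^2 + 12*u*v - 9*u - v + 3
  coeff of dv: u*(-3*u*v + 9*u - 1)
F^* omega = (-3*u*v^2 + 12*u*v - 9*u - v + 3) du + (u*(-3*u*v + 9*u - 1)) dv.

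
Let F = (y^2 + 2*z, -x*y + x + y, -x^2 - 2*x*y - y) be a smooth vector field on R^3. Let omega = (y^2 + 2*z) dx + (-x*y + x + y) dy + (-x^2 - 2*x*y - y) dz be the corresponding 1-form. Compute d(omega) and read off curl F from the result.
d(omega) = (-2*x - 1) dy ∧ dz + (2*x + 2*y + 2) dz ∧ dx + (1 - 3*y) dx ∧ dy; curl F = (-2*x - 1, 2*x + 2*y + 2, 1 - 3*y)

d omega = sum_{i<j} (∂f_j/∂x_i - ∂f_i/∂x_j) dx_i ∧ dx_j. Under the identification (dy ∧ dz, dz ∧ dx, dx ∧ dy) ↔ (e_x, e_y, e_z), the coefficients are exactly the components of curl F. Compute:
  ∂R/∂y - ∂Q/∂z = (-2*x - 1) - (0) = -2*x - 1
  ∂P/∂z - ∂R/∂x = (2) - (-2*x - 2*y) = 2*x + 2*y + 2
  ∂Q/∂x - ∂P/∂y = (1 - y) - (2*y) = 1 - 3*y.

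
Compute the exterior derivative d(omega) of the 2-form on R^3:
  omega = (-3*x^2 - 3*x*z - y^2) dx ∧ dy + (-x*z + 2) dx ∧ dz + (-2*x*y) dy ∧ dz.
d(omega) = (-3*x - 2*y) dx ∧ dy ∧ dz

For a 2-form omega = sum_{i<j} g_{ij} dx_i ∧ dx_j, the exterior derivative is
  d(omega) = sum_{i<j} d(g_{ij}) ∧ dx_i ∧ dx_j = sum_{i<j, k} (∂g_{ij}/∂x_k) dx_k ∧ dx_i ∧ dx_j.
Expand each term, using dx_k ∧ dx_i ∧ dx_j = sgn(permutation) dx_{(a)} ∧ dx_{(b)} ∧ dx_{(c)} with (a < b < c) sorted:
  d(-3*x^2 - 3*x*z - y^2) includes (∂/∂z)(-3*x^2 - 3*x*z - y^2) dz = (-3*x) dz, which multiplied by dx ∧ dy gives (-3*x) dx ∧ dy ∧ dz
  d(-2*x*y) includes (∂/∂x)(-2*x*y) dx = (-2*y) dx, which multiplied by dy ∧ dz gives (-2*y) dx ∧ dy ∧ dz
Collecting like 3-forms: d(omega) = (-3*x - 2*y) dx ∧ dy ∧ dz.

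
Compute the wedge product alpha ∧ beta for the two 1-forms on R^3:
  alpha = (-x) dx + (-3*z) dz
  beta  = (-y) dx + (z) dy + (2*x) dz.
alpha ∧ beta = (-x*z) dx ∧ dy + (-2*x^2 - 3*y*z) dx ∧ dz + (3*z^2) dy ∧ dz

Distribute the wedge, using dx_i ∧ dx_j = -dx_j ∧ dx_i and dx_i ∧ dx_i = 0. For each pair (i, j) with i < j, the coefficient of dx_i ∧ dx_j in alpha ∧ beta is (alpha_i * beta_j - alpha_j * beta_i). Collecting: alpha ∧ beta = (-x*z) dx ∧ dy + (-2*x^2 - 3*y*z) dx ∧ dz + (3*z^2) dy ∧ dz.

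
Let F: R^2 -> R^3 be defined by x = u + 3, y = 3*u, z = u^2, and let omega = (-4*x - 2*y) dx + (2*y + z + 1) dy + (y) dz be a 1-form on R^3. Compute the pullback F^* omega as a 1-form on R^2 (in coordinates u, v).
F^* omega = (9*u^2 + 8*u - 9) du

Using F^*(f dg) = (f ∘ F) d(g ∘ F), substitute each coordinate x_i by F_i(u, v) in f_i, and replace dx_i by d F_i = (∂F_i/∂u) du + (∂F_i/∂v) dv.
  For the x component: f_1(F) = -10*u - 12; d F_1 = (1) du + (0) dv
  For the y component: f_2(F) = u^2 + 6*u + 1; d F_2 = (3) du + (0) dv
  For the z component: f_3(F) = 3*u; d F_3 = (2*u) du + (0) dv
Combining and collecting du, dv coefficients:
  coeff of du: 9*u^2 + 8*u - 9
  coeff of dv: 0
F^* omega = (9*u^2 + 8*u - 9) du.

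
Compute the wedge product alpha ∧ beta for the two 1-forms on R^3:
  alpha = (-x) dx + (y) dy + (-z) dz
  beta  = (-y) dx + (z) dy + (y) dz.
alpha ∧ beta = (-x*z + y^2) dx ∧ dy + (-y*(x + z)) dx ∧ dz + (y^2 + z^2) dy ∧ dz

Distribute the wedge, using dx_i ∧ dx_j = -dx_j ∧ dx_i and dx_i ∧ dx_i = 0. For each pair (i, j) with i < j, the coefficient of dx_i ∧ dx_j in alpha ∧ beta is (alpha_i * beta_j - alpha_j * beta_i). Collecting: alpha ∧ beta = (-x*z + y^2) dx ∧ dy + (-y*(x + z)) dx ∧ dz + (y^2 + z^2) dy ∧ dz.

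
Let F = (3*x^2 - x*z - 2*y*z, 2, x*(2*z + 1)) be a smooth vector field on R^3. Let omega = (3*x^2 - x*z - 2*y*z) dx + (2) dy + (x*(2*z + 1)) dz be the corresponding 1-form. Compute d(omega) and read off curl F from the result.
d(omega) = (0) dy ∧ dz + (-x - 2*y - 2*z - 1) dz ∧ dx + (2*z) dx ∧ dy; curl F = (0, -x - 2*y - 2*z - 1, 2*z)

d omega = sum_{i<j} (∂f_j/∂x_i - ∂f_i/∂x_j) dx_i ∧ dx_j. Under the identification (dy ∧ dz, dz ∧ dx, dx ∧ dy) ↔ (e_x, e_y, e_z), the coefficients are exactly the components of curl F. Compute:
  ∂R/∂y - ∂Q/∂z = (0) - (0) = 0
  ∂P/∂z - ∂R/∂x = (-x - 2*y) - (2*z + 1) = -x - 2*y - 2*z - 1
  ∂Q/∂x - ∂P/∂y = (0) - (-2*z) = 2*z.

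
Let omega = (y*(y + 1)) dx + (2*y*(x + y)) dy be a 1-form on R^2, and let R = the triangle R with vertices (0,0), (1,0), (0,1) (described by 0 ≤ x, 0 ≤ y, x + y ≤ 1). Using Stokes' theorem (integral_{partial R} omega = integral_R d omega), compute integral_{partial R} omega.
integral_(partial R) omega = -1/2

Stokes: integral_partial_R omega = integral_R d omega with d omega = (∂Q/∂x - ∂P/∂y) dx ∧ dy.
  ∂Q/∂x = 2*y
  ∂P/∂y = 2*y + 1
  integrand = ∂Q/∂x - ∂P/∂y = -1.
Integrating over R: integral_0^1 integral_0^{1-x} (-1) dy dx = -1/2.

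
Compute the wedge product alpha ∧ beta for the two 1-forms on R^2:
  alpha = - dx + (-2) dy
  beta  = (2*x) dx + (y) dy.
alpha ∧ beta = (4*x - y) dx ∧ dy

Distribute the wedge, using dx_i ∧ dx_j = -dx_j ∧ dx_i and dx_i ∧ dx_i = 0. For each pair (i, j) with i < j, the coefficient of dx_i ∧ dx_j in alpha ∧ beta is (alpha_i * beta_j - alpha_j * beta_i). Collecting: alpha ∧ beta = (4*x - y) dx ∧ dy.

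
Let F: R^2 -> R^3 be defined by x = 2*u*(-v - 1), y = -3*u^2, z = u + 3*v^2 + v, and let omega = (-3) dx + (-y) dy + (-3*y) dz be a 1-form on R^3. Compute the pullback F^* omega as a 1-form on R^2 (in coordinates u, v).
F^* omega = (-18*u^3 + 9*u^2 + 6*v + 6) du + (3*u*(18*u*v + 3*u + 2)) dv

Using F^*(f dg) = (f ∘ F) d(g ∘ F), substitute each coordinate x_i by F_i(u, v) in f_i, and replace dx_i by d F_i = (∂F_i/∂u) du + (∂F_i/∂v) dv.
  For the x component: f_1(F) = -3; d F_1 = (-2*v - 2) du + (-2*u) dv
  For the y component: f_2(F) = 3*u^2; d F_2 = (-6*u) du + (0) dv
  For the z component: f_3(F) = 9*u^2; d F_3 = (1) du + (6*v + 1) dv
Combining and collecting du, dv coefficients:
  coeff of du: -18*u^3 + 9*u^2 + 6*v + 6
  coeff of dv: 3*u*(18*u*v + 3*u + 2)
F^* omega = (-18*u^3 + 9*u^2 + 6*v + 6) du + (3*u*(18*u*v + 3*u + 2)) dv.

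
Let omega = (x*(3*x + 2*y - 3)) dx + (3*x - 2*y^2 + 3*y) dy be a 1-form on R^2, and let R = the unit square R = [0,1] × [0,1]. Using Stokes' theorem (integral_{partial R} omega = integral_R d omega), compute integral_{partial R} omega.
integral_(partial R) omega = 2

Stokes: integral_partial_R omega = integral_R d omega with d omega = (∂Q/∂x - ∂P/∂y) dx ∧ dy.
  ∂Q/∂x = 3
  ∂P/∂y = 2*x
  integrand = ∂Q/∂x - ∂P/∂y = 3 - 2*x.
Integrating over R: integral_0^1 integral_0^1 (3 - 2*x) dx dy = 2.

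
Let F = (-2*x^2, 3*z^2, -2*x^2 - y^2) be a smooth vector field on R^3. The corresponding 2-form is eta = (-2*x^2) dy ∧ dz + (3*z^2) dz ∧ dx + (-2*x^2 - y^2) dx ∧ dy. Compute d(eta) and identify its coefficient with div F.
d(eta) = (-4*x) dx ∧ dy ∧ dz; div F = -4*x

For a 2-form in R^3 of the form above, applying d gives a 3-form with coefficient ∂P/∂x + ∂Q/∂y + ∂R/∂z:
  ∂P/∂x = -4*x
  ∂Q/∂y = 0
  ∂R/∂z = 0
Sum = -4*x, which is exactly div F.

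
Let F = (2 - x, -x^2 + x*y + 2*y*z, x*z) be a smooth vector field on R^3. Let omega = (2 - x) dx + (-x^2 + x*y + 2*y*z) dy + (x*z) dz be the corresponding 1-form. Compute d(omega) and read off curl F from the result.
d(omega) = (-2*y) dy ∧ dz + (-z) dz ∧ dx + (-2*x + y) dx ∧ dy; curl F = (-2*y, -z, -2*x + y)

d omega = sum_{i<j} (∂f_j/∂x_i - ∂f_i/∂x_j) dx_i ∧ dx_j. Under the identification (dy ∧ dz, dz ∧ dx, dx ∧ dy) ↔ (e_x, e_y, e_z), the coefficients are exactly the components of curl F. Compute:
  ∂R/∂y - ∂Q/∂z = (0) - (2*y) = -2*y
  ∂P/∂z - ∂R/∂x = (0) - (z) = -z
  ∂Q/∂x - ∂P/∂y = (-2*x + y) - (0) = -2*x + y.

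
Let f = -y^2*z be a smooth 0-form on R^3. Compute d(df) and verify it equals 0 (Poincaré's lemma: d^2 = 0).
d(df) = 0

Step 1: df = sum_i (∂f/∂x_i) dx_i = (0) dx + (-2*y*z) dy + (-y^2) dz.
Step 2: Apply d again. Using the 1-form formula, the coefficient of dx ∧ dy in d(df) is ∂^2 f/∂x ∂y - ∂^2 f/∂y ∂x = (0) - (0) = 0 (equality of mixed partials for smooth f).
Similarly for dx ∧ dz and dy ∧ dz — all coefficients vanish. So d(df) = 0.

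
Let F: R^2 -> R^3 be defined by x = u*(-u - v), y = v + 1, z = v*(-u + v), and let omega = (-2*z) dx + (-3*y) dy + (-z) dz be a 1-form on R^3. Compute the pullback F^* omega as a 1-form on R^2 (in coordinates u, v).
F^* omega = (v*(-4*u^2 + u*v + 3*v^2)) du + (-3*u^2*v + 5*u*v^2 - 2*v^3 - 3*v - 3) dv

Using F^*(f dg) = (f ∘ F) d(g ∘ F), substitute each coordinate x_i by F_i(u, v) in f_i, and replace dx_i by d F_i = (∂F_i/∂u) du + (∂F_i/∂v) dv.
  For the x component: f_1(F) = 2*v*(u - v); d F_1 = (-2*u - v) du + (-u) dv
  For the y component: f_2(F) = -3*v - 3; d F_2 = (0) du + (1) dv
  For the z component: f_3(F) = v*(u - v); d F_3 = (-v) du + (-u + 2*v) dv
Combining and collecting du, dv coefficients:
  coeff of du: v*(-4*u^2 + u*v + 3*v^2)
  coeff of dv: -3*u^2*v + 5*u*v^2 - 2*v^3 - 3*v - 3
F^* omega = (v*(-4*u^2 + u*v + 3*v^2)) du + (-3*u^2*v + 5*u*v^2 - 2*v^3 - 3*v - 3) dv.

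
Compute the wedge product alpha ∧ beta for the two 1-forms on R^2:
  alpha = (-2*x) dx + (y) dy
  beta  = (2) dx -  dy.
alpha ∧ beta = (2*x - 2*y) dx ∧ dy

Distribute the wedge, using dx_i ∧ dx_j = -dx_j ∧ dx_i and dx_i ∧ dx_i = 0. For each pair (i, j) with i < j, the coefficient of dx_i ∧ dx_j in alpha ∧ beta is (alpha_i * beta_j - alpha_j * beta_i). Collecting: alpha ∧ beta = (2*x - 2*y) dx ∧ dy.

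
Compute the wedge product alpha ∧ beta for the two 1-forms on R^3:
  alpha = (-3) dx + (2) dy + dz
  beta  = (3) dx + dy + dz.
alpha ∧ beta = (-9) dx ∧ dy + (-6) dx ∧ dz + (1) dy ∧ dz

Distribute the wedge, using dx_i ∧ dx_j = -dx_j ∧ dx_i and dx_i ∧ dx_i = 0. For each pair (i, j) with i < j, the coefficient of dx_i ∧ dx_j in alpha ∧ beta is (alpha_i * beta_j - alpha_j * beta_i). Collecting: alpha ∧ beta = (-9) dx ∧ dy + (-6) dx ∧ dz + (1) dy ∧ dz.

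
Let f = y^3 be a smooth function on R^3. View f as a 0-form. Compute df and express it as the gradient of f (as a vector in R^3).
df = (0) dx + (3*y^2) dy + (0) dz; grad f = (0, 3*y^2, 0)

For a 0-form f, d f = (∂f/∂x) dx + (∂f/∂y) dy + (∂f/∂z) dz. The components of the vector representation are exactly the entries of grad f in Cartesian coordinates:
  ∂f/∂x = 0
  ∂f/∂y = 3*y^2
  ∂f/∂z = 0.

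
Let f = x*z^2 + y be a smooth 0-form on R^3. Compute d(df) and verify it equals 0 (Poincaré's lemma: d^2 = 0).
d(df) = 0

Step 1: df = sum_i (∂f/∂x_i) dx_i = (z^2) dx + (1) dy + (2*x*z) dz.
Step 2: Apply d again. Using the 1-form formula, the coefficient of dx ∧ dy in d(df) is ∂^2 f/∂x ∂y - ∂^2 f/∂y ∂x = (0) - (0) = 0 (equality of mixed partials for smooth f).
Similarly for dx ∧ dz and dy ∧ dz — all coefficients vanish. So d(df) = 0.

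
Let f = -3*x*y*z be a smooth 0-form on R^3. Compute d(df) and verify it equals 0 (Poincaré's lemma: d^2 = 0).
d(df) = 0

Step 1: df = sum_i (∂f/∂x_i) dx_i = (-3*y*z) dx + (-3*x*z) dy + (-3*x*y) dz.
Step 2: Apply d again. Using the 1-form formula, the coefficient of dx ∧ dy in d(df) is ∂^2 f/∂x ∂y - ∂^2 f/∂y ∂x = (-3*z) - (-3*z) = 0 (equality of mixed partials for smooth f).
Similarly for dx ∧ dz and dy ∧ dz — all coefficients vanish. So d(df) = 0.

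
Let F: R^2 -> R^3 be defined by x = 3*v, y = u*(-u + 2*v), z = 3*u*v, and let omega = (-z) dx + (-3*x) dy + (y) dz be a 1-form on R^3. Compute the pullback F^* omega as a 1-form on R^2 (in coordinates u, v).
F^* omega = (3*v*(-u^2 + 2*u*v + 6*u - 6*v)) du + (3*u*(-u^2 + 2*u*v - 9*v)) dv

Using F^*(f dg) = (f ∘ F) d(g ∘ F), substitute each coordinate x_i by F_i(u, v) in f_i, and replace dx_i by d F_i = (∂F_i/∂u) du + (∂F_i/∂v) dv.
  For the x component: f_1(F) = -3*u*v; d F_1 = (0) du + (3) dv
  For the y component: f_2(F) = -9*v; d F_2 = (-2*u + 2*v) du + (2*u) dv
  For the z component: f_3(F) = u*(-u + 2*v); d F_3 = (3*v) du + (3*u) dv
Combining and collecting du, dv coefficients:
  coeff of du: 3*v*(-u^2 + 2*u*v + 6*u - 6*v)
  coeff of dv: 3*u*(-u^2 + 2*u*v - 9*v)
F^* omega = (3*v*(-u^2 + 2*u*v + 6*u - 6*v)) du + (3*u*(-u^2 + 2*u*v - 9*v)) dv.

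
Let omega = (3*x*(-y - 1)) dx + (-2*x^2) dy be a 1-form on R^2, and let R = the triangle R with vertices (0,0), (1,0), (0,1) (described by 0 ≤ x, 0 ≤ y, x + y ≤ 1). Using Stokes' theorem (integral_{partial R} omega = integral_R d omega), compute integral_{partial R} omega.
integral_(partial R) omega = -1/6

Stokes: integral_partial_R omega = integral_R d omega with d omega = (∂Q/∂x - ∂P/∂y) dx ∧ dy.
  ∂Q/∂x = -4*x
  ∂P/∂y = -3*x
  integrand = ∂Q/∂x - ∂P/∂y = -x.
Integrating over R: integral_0^1 integral_0^{1-x} (-x) dy dx = -1/6.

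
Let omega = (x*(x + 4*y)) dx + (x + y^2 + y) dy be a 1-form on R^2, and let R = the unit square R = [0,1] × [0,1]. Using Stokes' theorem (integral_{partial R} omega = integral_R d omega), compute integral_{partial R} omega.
integral_(partial R) omega = -1

Stokes: integral_partial_R omega = integral_R d omega with d omega = (∂Q/∂x - ∂P/∂y) dx ∧ dy.
  ∂Q/∂x = 1
  ∂P/∂y = 4*x
  integrand = ∂Q/∂x - ∂P/∂y = 1 - 4*x.
Integrating over R: integral_0^1 integral_0^1 (1 - 4*x) dx dy = -1.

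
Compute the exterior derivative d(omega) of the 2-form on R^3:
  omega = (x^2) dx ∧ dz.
d(omega) = 0

For a 2-form omega = sum_{i<j} g_{ij} dx_i ∧ dx_j, the exterior derivative is
  d(omega) = sum_{i<j} d(g_{ij}) ∧ dx_i ∧ dx_j = sum_{i<j, k} (∂g_{ij}/∂x_k) dx_k ∧ dx_i ∧ dx_j.
Expand each term, using dx_k ∧ dx_i ∧ dx_j = sgn(permutation) dx_{(a)} ∧ dx_{(b)} ∧ dx_{(c)} with (a < b < c) sorted:

Collecting like 3-forms: d(omega) = 0.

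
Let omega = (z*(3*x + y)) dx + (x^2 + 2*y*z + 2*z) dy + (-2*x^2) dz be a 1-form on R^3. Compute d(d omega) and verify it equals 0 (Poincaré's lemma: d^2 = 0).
d(d omega) = 0

Step 1: d omega = sum_{i<j} (∂f_j/∂x_i - ∂f_i/∂x_j) dx_i ∧ dx_j:
  coeff of dx ∧ dy: 2*x - z
  coeff of dx ∧ dz: -7*x - y
  coeff of dy ∧ dz: -2*y - 2
Step 2: Apply d again to each 2-form coefficient. The only possible 3-form in R^3 is dx ∧ dy ∧ dz, with coefficient
  ∂(coeff of dy∧dz)/∂x - ∂(coeff of dx∧dz)/∂y + ∂(coeff of dx∧dy)/∂z
  = ∂/∂x (-2*y - 2) - ∂/∂y (-7*x - y) + ∂/∂z (2*x - z).
Each of these terms simplifies to sums of mixed partials that cancel in pairs. The result is 0 (by equality of mixed partials for smooth functions — Schwarz / Clairaut).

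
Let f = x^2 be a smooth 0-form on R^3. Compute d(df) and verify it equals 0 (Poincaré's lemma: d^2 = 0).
d(df) = 0

Step 1: df = sum_i (∂f/∂x_i) dx_i = (2*x) dx + (0) dy + (0) dz.
Step 2: Apply d again. Using the 1-form formula, the coefficient of dx ∧ dy in d(df) is ∂^2 f/∂x ∂y - ∂^2 f/∂y ∂x = (0) - (0) = 0 (equality of mixed partials for smooth f).
Similarly for dx ∧ dz and dy ∧ dz — all coefficients vanish. So d(df) = 0.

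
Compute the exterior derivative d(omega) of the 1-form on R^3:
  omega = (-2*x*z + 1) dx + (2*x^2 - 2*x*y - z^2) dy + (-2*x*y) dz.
d(omega) = (4*x - 2*y) dx ∧ dy + (2*x - 2*y) dx ∧ dz + (-2*x + 2*z) dy ∧ dz

For a 1-form omega = sum_i f_i dx_i, the exterior derivative is
  d(omega) = sum_{i < j} (∂f_j/∂x_i - ∂f_i/∂x_j) dx_i ∧ dx_j.
  coefficient of dx ∧ dy: ∂f_2/∂x - ∂f_1/∂y = ∂(2*x^2 - 2*x*y - z^2)/∂x - ∂(-2*x*z + 1)/∂y = 4*x - 2*y
  coefficient of dx ∧ dz: ∂f_3/∂x - ∂f_1/∂z = ∂(-2*x*y)/∂x - ∂(-2*x*z + 1)/∂z = 2*x - 2*y
  coefficient of dy ∧ dz: ∂f_3/∂y - ∂f_2/∂z = ∂(-2*x*y)/∂y - ∂(2*x^2 - 2*x*y - z^2)/∂z = -2*x + 2*z
Assembling: d(omega) = (4*x - 2*y) dx ∧ dy + (2*x - 2*y) dx ∧ dz + (-2*x + 2*z) dy ∧ dz.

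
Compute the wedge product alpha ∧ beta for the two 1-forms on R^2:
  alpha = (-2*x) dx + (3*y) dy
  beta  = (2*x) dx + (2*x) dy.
alpha ∧ beta = (-2*x*(2*x + 3*y)) dx ∧ dy

Distribute the wedge, using dx_i ∧ dx_j = -dx_j ∧ dx_i and dx_i ∧ dx_i = 0. For each pair (i, j) with i < j, the coefficient of dx_i ∧ dx_j in alpha ∧ beta is (alpha_i * beta_j - alpha_j * beta_i). Collecting: alpha ∧ beta = (-2*x*(2*x + 3*y)) dx ∧ dy.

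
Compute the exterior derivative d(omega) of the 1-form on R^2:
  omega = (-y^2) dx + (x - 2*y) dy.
d(omega) = (2*y + 1) dx ∧ dy

For a 1-form omega = sum_i f_i dx_i, the exterior derivative is
  d(omega) = sum_{i < j} (∂f_j/∂x_i - ∂f_i/∂x_j) dx_i ∧ dx_j.
  coefficient of dx ∧ dy: ∂f_2/∂x - ∂f_1/∂y = ∂(x - 2*y)/∂x - ∂(-y^2)/∂y = 2*y + 1
Assembling: d(omega) = (2*y + 1) dx ∧ dy.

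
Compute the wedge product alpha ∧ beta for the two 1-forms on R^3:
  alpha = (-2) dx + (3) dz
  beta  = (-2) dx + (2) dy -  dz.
alpha ∧ beta = (-4) dx ∧ dy + (8) dx ∧ dz + (-6) dy ∧ dz

Distribute the wedge, using dx_i ∧ dx_j = -dx_j ∧ dx_i and dx_i ∧ dx_i = 0. For each pair (i, j) with i < j, the coefficient of dx_i ∧ dx_j in alpha ∧ beta is (alpha_i * beta_j - alpha_j * beta_i). Collecting: alpha ∧ beta = (-4) dx ∧ dy + (8) dx ∧ dz + (-6) dy ∧ dz.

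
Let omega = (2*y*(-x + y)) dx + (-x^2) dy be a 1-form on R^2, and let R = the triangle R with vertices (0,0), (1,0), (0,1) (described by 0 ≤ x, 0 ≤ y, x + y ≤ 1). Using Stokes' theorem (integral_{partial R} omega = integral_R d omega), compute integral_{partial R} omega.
integral_(partial R) omega = -2/3

Stokes: integral_partial_R omega = integral_R d omega with d omega = (∂Q/∂x - ∂P/∂y) dx ∧ dy.
  ∂Q/∂x = -2*x
  ∂P/∂y = -2*x + 4*y
  integrand = ∂Q/∂x - ∂P/∂y = -4*y.
Integrating over R: integral_0^1 integral_0^{1-x} (-4*y) dy dx = -2/3.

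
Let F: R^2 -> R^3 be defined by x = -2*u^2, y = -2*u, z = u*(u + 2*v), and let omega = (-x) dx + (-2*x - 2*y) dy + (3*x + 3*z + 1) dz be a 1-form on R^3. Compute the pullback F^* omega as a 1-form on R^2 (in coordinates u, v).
F^* omega = (-14*u^3 + 6*u^2*v - 8*u^2 + 12*u*v^2 - 6*u + 2*v) du + (2*u*(-3*u^2 + 6*u*v + 1)) dv

Using F^*(f dg) = (f ∘ F) d(g ∘ F), substitute each coordinate x_i by F_i(u, v) in f_i, and replace dx_i by d F_i = (∂F_i/∂u) du + (∂F_i/∂v) dv.
  For the x component: f_1(F) = 2*u^2; d F_1 = (-4*u) du + (0) dv
  For the y component: f_2(F) = 4*u*(u + 1); d F_2 = (-2) du + (0) dv
  For the z component: f_3(F) = -3*u^2 + 6*u*v + 1; d F_3 = (2*u + 2*v) du + (2*u) dv
Combining and collecting du, dv coefficients:
  coeff of du: -14*u^3 + 6*u^2*v - 8*u^2 + 12*u*v^2 - 6*u + 2*v
  coeff of dv: 2*u*(-3*u^2 + 6*u*v + 1)
F^* omega = (-14*u^3 + 6*u^2*v - 8*u^2 + 12*u*v^2 - 6*u + 2*v) du + (2*u*(-3*u^2 + 6*u*v + 1)) dv.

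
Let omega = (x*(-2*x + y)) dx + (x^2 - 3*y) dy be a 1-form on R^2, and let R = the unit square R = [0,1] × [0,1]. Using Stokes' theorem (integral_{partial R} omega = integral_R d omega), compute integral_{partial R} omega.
integral_(partial R) omega = 1/2

Stokes: integral_partial_R omega = integral_R d omega with d omega = (∂Q/∂x - ∂P/∂y) dx ∧ dy.
  ∂Q/∂x = 2*x
  ∂P/∂y = x
  integrand = ∂Q/∂x - ∂P/∂y = x.
Integrating over R: integral_0^1 integral_0^1 (x) dx dy = 1/2.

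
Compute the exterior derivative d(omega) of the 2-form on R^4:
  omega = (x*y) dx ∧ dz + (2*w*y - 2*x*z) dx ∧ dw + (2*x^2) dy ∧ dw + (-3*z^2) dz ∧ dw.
d(omega) = (-x) dx ∧ dy ∧ dz + (-2*w + 4*x) dx ∧ dy ∧ dw + (2*x) dx ∧ dz ∧ dw

For a 2-form omega = sum_{i<j} g_{ij} dx_i ∧ dx_j, the exterior derivative is
  d(omega) = sum_{i<j} d(g_{ij}) ∧ dx_i ∧ dx_j = sum_{i<j, k} (∂g_{ij}/∂x_k) dx_k ∧ dx_i ∧ dx_j.
Expand each term, using dx_k ∧ dx_i ∧ dx_j = sgn(permutation) dx_{(a)} ∧ dx_{(b)} ∧ dx_{(c)} with (a < b < c) sorted:
  d(x*y) includes (∂/∂y)(x*y) dy = (x) dy, which multiplied by dx ∧ dz gives (-x) dx ∧ dy ∧ dz
  d(2*w*y - 2*x*z) includes (∂/∂y)(2*w*y - 2*x*z) dy = (2*w) dy, which multiplied by dx ∧ dw gives (-2*w) dx ∧ dy ∧ dw
  d(2*w*y - 2*x*z) includes (∂/∂z)(2*w*y - 2*x*z) dz = (-2*x) dz, which multiplied by dx ∧ dw gives (2*x) dx ∧ dz ∧ dw
  d(2*x^2) includes (∂/∂x)(2*x^2) dx = (4*x) dx, which multiplied by dy ∧ dw gives (4*x) dx ∧ dy ∧ dw
Collecting like 3-forms: d(omega) = (-x) dx ∧ dy ∧ dz + (-2*w + 4*x) dx ∧ dy ∧ dw + (2*x) dx ∧ dz ∧ dw.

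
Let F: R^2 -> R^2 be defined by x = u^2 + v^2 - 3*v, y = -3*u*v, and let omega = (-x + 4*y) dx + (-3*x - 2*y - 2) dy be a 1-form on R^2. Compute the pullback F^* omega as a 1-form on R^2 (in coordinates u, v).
F^* omega = (-2*u^3 - 15*u^2*v - 20*u*v^2 + 6*u*v + 9*v^3 - 27*v^2 + 6*v) du + (9*u^3 - 20*u^2*v + 3*u^2 - 15*u*v^2 + 9*u*v + 6*u - 2*v^3 + 9*v^2 - 9*v) dv

Using F^*(f dg) = (f ∘ F) d(g ∘ F), substitute each coordinate x_i by F_i(u, v) in f_i, and replace dx_i by d F_i = (∂F_i/∂u) du + (∂F_i/∂v) dv.
  For the x component: f_1(F) = -u^2 - 12*u*v - v^2 + 3*v; d F_1 = (2*u) du + (2*v - 3) dv
  For the y component: f_2(F) = -3*u^2 + 6*u*v - 3*v^2 + 9*v - 2; d F_2 = (-3*v) du + (-3*u) dv
Combining and collecting du, dv coefficients:
  coeff of du: -2*u^3 - 15*u^2*v - 20*u*v^2 + 6*u*v + 9*v^3 - 27*v^2 + 6*v
  coeff of dv: 9*u^3 - 20*u^2*v + 3*u^2 - 15*u*v^2 + 9*u*v + 6*u - 2*v^3 + 9*v^2 - 9*v
F^* omega = (-2*u^3 - 15*u^2*v - 20*u*v^2 + 6*u*v + 9*v^3 - 27*v^2 + 6*v) du + (9*u^3 - 20*u^2*v + 3*u^2 - 15*u*v^2 + 9*u*v + 6*u - 2*v^3 + 9*v^2 - 9*v) dv.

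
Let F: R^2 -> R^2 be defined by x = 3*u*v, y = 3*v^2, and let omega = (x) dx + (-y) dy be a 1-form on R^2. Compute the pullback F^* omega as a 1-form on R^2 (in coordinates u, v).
F^* omega = (9*u*v^2) du + (9*v*(u^2 - 2*v^2)) dv

Using F^*(f dg) = (f ∘ F) d(g ∘ F), substitute each coordinate x_i by F_i(u, v) in f_i, and replace dx_i by d F_i = (∂F_i/∂u) du + (∂F_i/∂v) dv.
  For the x component: f_1(F) = 3*u*v; d F_1 = (3*v) du + (3*u) dv
  For the y component: f_2(F) = -3*v^2; d F_2 = (0) du + (6*v) dv
Combining and collecting du, dv coefficients:
  coeff of du: 9*u*v^2
  coeff of dv: 9*v*(u^2 - 2*v^2)
F^* omega = (9*u*v^2) du + (9*v*(u^2 - 2*v^2)) dv.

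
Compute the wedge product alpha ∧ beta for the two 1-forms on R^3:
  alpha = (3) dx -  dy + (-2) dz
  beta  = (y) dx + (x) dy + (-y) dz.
alpha ∧ beta = (3*x + y) dx ∧ dy + (-y) dx ∧ dz + (2*x + y) dy ∧ dz

Distribute the wedge, using dx_i ∧ dx_j = -dx_j ∧ dx_i and dx_i ∧ dx_i = 0. For each pair (i, j) with i < j, the coefficient of dx_i ∧ dx_j in alpha ∧ beta is (alpha_i * beta_j - alpha_j * beta_i). Collecting: alpha ∧ beta = (3*x + y) dx ∧ dy + (-y) dx ∧ dz + (2*x + y) dy ∧ dz.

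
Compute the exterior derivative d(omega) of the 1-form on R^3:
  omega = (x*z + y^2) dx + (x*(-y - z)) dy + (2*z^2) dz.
d(omega) = (-3*y - z) dx ∧ dy + (-x) dx ∧ dz + (x) dy ∧ dz

For a 1-form omega = sum_i f_i dx_i, the exterior derivative is
  d(omega) = sum_{i < j} (∂f_j/∂x_i - ∂f_i/∂x_j) dx_i ∧ dx_j.
  coefficient of dx ∧ dy: ∂f_2/∂x - ∂f_1/∂y = ∂(x*(-y - z))/∂x - ∂(x*z + y^2)/∂y = -3*y - z
  coefficient of dx ∧ dz: ∂f_3/∂x - ∂f_1/∂z = ∂(2*z^2)/∂x - ∂(x*z + y^2)/∂z = -x
  coefficient of dy ∧ dz: ∂f_3/∂y - ∂f_2/∂z = ∂(2*z^2)/∂y - ∂(x*(-y - z))/∂z = x
Assembling: d(omega) = (-3*y - z) dx ∧ dy + (-x) dx ∧ dz + (x) dy ∧ dz.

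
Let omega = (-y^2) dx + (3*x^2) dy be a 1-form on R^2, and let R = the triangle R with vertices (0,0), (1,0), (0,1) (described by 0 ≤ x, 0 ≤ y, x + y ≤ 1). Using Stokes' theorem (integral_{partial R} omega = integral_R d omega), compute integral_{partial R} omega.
integral_(partial R) omega = 4/3

Stokes: integral_partial_R omega = integral_R d omega with d omega = (∂Q/∂x - ∂P/∂y) dx ∧ dy.
  ∂Q/∂x = 6*x
  ∂P/∂y = -2*y
  integrand = ∂Q/∂x - ∂P/∂y = 6*x + 2*y.
Integrating over R: integral_0^1 integral_0^{1-x} (6*x + 2*y) dy dx = 4/3.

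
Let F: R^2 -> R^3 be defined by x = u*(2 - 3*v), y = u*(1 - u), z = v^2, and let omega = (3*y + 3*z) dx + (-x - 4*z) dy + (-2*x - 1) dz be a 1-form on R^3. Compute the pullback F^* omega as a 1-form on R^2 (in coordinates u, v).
F^* omega = (3*u^2*v - 2*u^2 + 8*u*v^2 - 6*u*v + 4*u - 9*v^3 + 2*v^2) du + (9*u^3 - 9*u^2 + 3*u*v^2 - 8*u*v - 2*v) dv

Using F^*(f dg) = (f ∘ F) d(g ∘ F), substitute each coordinate x_i by F_i(u, v) in f_i, and replace dx_i by d F_i = (∂F_i/∂u) du + (∂F_i/∂v) dv.
  For the x component: f_1(F) = -3*u^2 + 3*u + 3*v^2; d F_1 = (2 - 3*v) du + (-3*u) dv
  For the y component: f_2(F) = 3*u*v - 2*u - 4*v^2; d F_2 = (1 - 2*u) du + (0) dv
  For the z component: f_3(F) = 6*u*v - 4*u - 1; d F_3 = (0) du + (2*v) dv
Combining and collecting du, dv coefficients:
  coeff of du: 3*u^2*v - 2*u^2 + 8*u*v^2 - 6*u*v + 4*u - 9*v^3 + 2*v^2
  coeff of dv: 9*u^3 - 9*u^2 + 3*u*v^2 - 8*u*v - 2*v
F^* omega = (3*u^2*v - 2*u^2 + 8*u*v^2 - 6*u*v + 4*u - 9*v^3 + 2*v^2) du + (9*u^3 - 9*u^2 + 3*u*v^2 - 8*u*v - 2*v) dv.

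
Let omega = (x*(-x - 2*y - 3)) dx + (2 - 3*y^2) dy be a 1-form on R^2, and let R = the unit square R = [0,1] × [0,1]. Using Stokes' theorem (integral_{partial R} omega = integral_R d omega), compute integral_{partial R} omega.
integral_(partial R) omega = 1

Stokes: integral_partial_R omega = integral_R d omega with d omega = (∂Q/∂x - ∂P/∂y) dx ∧ dy.
  ∂Q/∂x = 0
  ∂P/∂y = -2*x
  integrand = ∂Q/∂x - ∂P/∂y = 2*x.
Integrating over R: integral_0^1 integral_0^1 (2*x) dx dy = 1.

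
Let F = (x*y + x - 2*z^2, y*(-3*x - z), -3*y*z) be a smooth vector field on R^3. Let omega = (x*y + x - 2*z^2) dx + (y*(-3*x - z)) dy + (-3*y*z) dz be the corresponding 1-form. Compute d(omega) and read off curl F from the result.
d(omega) = (y - 3*z) dy ∧ dz + (-4*z) dz ∧ dx + (-x - 3*y) dx ∧ dy; curl F = (y - 3*z, -4*z, -x - 3*y)

d omega = sum_{i<j} (∂f_j/∂x_i - ∂f_i/∂x_j) dx_i ∧ dx_j. Under the identification (dy ∧ dz, dz ∧ dx, dx ∧ dy) ↔ (e_x, e_y, e_z), the coefficients are exactly the components of curl F. Compute:
  ∂R/∂y - ∂Q/∂z = (-3*z) - (-y) = y - 3*z
  ∂P/∂z - ∂R/∂x = (-4*z) - (0) = -4*z
  ∂Q/∂x - ∂P/∂y = (-3*y) - (x) = -x - 3*y.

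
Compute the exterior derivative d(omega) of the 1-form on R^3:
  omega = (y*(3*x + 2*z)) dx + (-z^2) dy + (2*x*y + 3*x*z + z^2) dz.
d(omega) = (-3*x - 2*z) dx ∧ dy + (3*z) dx ∧ dz + (2*x + 2*z) dy ∧ dz

For a 1-form omega = sum_i f_i dx_i, the exterior derivative is
  d(omega) = sum_{i < j} (∂f_j/∂x_i - ∂f_i/∂x_j) dx_i ∧ dx_j.
  coefficient of dx ∧ dy: ∂f_2/∂x - ∂f_1/∂y = ∂(-z^2)/∂x - ∂(y*(3*x + 2*z))/∂y = -3*x - 2*z
  coefficient of dx ∧ dz: ∂f_3/∂x - ∂f_1/∂z = ∂(2*x*y + 3*x*z + z^2)/∂x - ∂(y*(3*x + 2*z))/∂z = 3*z
  coefficient of dy ∧ dz: ∂f_3/∂y - ∂f_2/∂z = ∂(2*x*y + 3*x*z + z^2)/∂y - ∂(-z^2)/∂z = 2*x + 2*z
Assembling: d(omega) = (-3*x - 2*z) dx ∧ dy + (3*z) dx ∧ dz + (2*x + 2*z) dy ∧ dz.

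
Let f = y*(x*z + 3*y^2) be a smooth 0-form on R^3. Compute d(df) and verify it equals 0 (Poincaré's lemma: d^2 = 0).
d(df) = 0

Step 1: df = sum_i (∂f/∂x_i) dx_i = (y*z) dx + (x*z + 9*y^2) dy + (x*y) dz.
Step 2: Apply d again. Using the 1-form formula, the coefficient of dx ∧ dy in d(df) is ∂^2 f/∂x ∂y - ∂^2 f/∂y ∂x = (z) - (z) = 0 (equality of mixed partials for smooth f).
Similarly for dx ∧ dz and dy ∧ dz — all coefficients vanish. So d(df) = 0.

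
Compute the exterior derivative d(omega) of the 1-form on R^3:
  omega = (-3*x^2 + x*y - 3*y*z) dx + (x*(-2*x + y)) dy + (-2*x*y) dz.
d(omega) = (-5*x + y + 3*z) dx ∧ dy + (y) dx ∧ dz + (-2*x) dy ∧ dz

For a 1-form omega = sum_i f_i dx_i, the exterior derivative is
  d(omega) = sum_{i < j} (∂f_j/∂x_i - ∂f_i/∂x_j) dx_i ∧ dx_j.
  coefficient of dx ∧ dy: ∂f_2/∂x - ∂f_1/∂y = ∂(x*(-2*x + y))/∂x - ∂(-3*x^2 + x*y - 3*y*z)/∂y = -5*x + y + 3*z
  coefficient of dx ∧ dz: ∂f_3/∂x - ∂f_1/∂z = ∂(-2*x*y)/∂x - ∂(-3*x^2 + x*y - 3*y*z)/∂z = y
  coefficient of dy ∧ dz: ∂f_3/∂y - ∂f_2/∂z = ∂(-2*x*y)/∂y - ∂(x*(-2*x + y))/∂z = -2*x
Assembling: d(omega) = (-5*x + y + 3*z) dx ∧ dy + (y) dx ∧ dz + (-2*x) dy ∧ dz.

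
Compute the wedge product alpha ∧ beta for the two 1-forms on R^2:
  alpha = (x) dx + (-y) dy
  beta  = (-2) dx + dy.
alpha ∧ beta = (x - 2*y) dx ∧ dy

Distribute the wedge, using dx_i ∧ dx_j = -dx_j ∧ dx_i and dx_i ∧ dx_i = 0. For each pair (i, j) with i < j, the coefficient of dx_i ∧ dx_j in alpha ∧ beta is (alpha_i * beta_j - alpha_j * beta_i). Collecting: alpha ∧ beta = (x - 2*y) dx ∧ dy.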